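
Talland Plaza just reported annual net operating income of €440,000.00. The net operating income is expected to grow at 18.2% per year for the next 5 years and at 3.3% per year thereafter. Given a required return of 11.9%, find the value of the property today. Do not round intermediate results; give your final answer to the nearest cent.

D_1 = 520080.00000
D_2 = 614734.56000
D_3 = 726616.24992
D_4 = 858860.40741
D_5 = 1015173.00155
Terminal value at year 5: TV = D_5×(1+g_2)/(r−g_2) = 1048673.71060/0.086 = 12193880.35587
P_0 = D_1/(1+r)^1 + D_2/(1+r)^2 + D_3/(1+r)^3 + D_4/(1+r)^4 + D_5/(1+r)^5 + TV/(1+r)^5
    = 464772.11796 + 490938.91281 + 518578.90522 + 547775.03661 + 578614.91803 + 6950107.09678 = 9550786.98741

€9550786.99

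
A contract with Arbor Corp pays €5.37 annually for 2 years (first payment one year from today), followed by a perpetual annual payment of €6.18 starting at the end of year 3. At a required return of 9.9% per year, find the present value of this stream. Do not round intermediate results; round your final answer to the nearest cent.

PV of 2-year annuity: €5.37 × [1 − (1+0.099)^−2] / 0.099 = 9.33236
Perpetuity value at year 2: €6.18 / 0.099 = 62.42424
PV of perpetuity: 62.42424 / (1+0.099)^2 = 51.68421
Total PV = 9.33236 + 51.68421 = 61.01657

€61.02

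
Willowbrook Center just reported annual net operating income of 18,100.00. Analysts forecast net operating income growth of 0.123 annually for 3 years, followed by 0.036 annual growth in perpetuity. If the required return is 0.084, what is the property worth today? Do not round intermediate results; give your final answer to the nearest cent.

D_1 = 20326.30000
D_2 = 22826.43490
D_3 = 25634.08639
Terminal value at year 3: TV = D_3×(1+g_2)/(r−g_2) = 26556.91350/0.048 = 553269.03131
P_0 = D_1/(1+r)^1 + D_2/(1+r)^2 + D_3/(1+r)^3 + TV/(1+r)^3
    = 18751.19926 + 19425.82728 + 20124.72697 + 434358.69043 = 492660.44394

492660.44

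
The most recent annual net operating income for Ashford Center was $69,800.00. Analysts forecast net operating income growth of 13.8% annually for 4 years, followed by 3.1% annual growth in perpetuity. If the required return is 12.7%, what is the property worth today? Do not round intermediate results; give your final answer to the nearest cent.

$1065400.35

D_1 = 79432.40000
D_2 = 90394.07120
D_3 = 102868.45303
D_4 = 117064.29954
Terminal value at year 4: TV = D_4×(1+g_2)/(r−g_2) = 120693.29283/0.096 = 1257221.80030
P_0 = D_1/(1+r)^1 + D_2/(1+r)^2 + D_3/(1+r)^3 + D_4/(1+r)^4 + TV/(1+r)^4
    = 70481.27773 + 71169.20502 + 71863.84677 + 72565.26852 + 779320.74840 = 1065400.34644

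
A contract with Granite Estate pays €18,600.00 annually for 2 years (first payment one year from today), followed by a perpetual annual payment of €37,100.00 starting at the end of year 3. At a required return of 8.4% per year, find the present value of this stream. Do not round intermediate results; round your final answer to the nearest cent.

€408856.32

PV of 2-year annuity: €18,600.00 × [1 − (1+0.084)^−2] / 0.084 = 32987.70442
Perpetuity value at year 2: €37,100.00 / 0.084 = 441666.66667
PV of perpetuity: 441666.66667 / (1+0.084)^2 = 375868.61108
Total PV = 32987.70442 + 375868.61108 = 408856.31550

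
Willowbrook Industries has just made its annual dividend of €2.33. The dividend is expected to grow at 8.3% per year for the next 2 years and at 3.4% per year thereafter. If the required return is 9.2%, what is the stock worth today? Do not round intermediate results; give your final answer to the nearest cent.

€45.46

D_1 = 2.52339
D_2 = 2.73283
Terminal value at year 2: TV = D_2×(1+g_2)/(r−g_2) = 2.82575/0.058 = 48.71979
P_0 = D_1/(1+r)^1 + D_2/(1+r)^2 + TV/(1+r)^2
    = 2.31080 + 2.29175 + 40.85640 = 45.45895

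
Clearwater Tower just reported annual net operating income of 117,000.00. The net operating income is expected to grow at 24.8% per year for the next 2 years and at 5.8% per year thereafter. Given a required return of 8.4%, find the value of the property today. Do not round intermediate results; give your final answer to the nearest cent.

6600354.24

D_1 = 146016.00000
D_2 = 182227.96800
Terminal value at year 2: TV = D_2×(1+g_2)/(r−g_2) = 192797.19014/0.026 = 7415276.54400
P_0 = D_1/(1+r)^1 + D_2/(1+r)^2 + TV/(1+r)^2
    = 134701.10701 + 155080.24128 + 6310572.89525 = 6600354.24354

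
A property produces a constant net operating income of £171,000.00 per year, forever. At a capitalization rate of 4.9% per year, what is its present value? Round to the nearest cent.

Level perpetuity: PV = C / r = £171,000.00 / 0.049 = £3,489,795.92

£3489795.92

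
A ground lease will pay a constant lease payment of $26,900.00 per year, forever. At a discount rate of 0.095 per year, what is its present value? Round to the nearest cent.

Level perpetuity: PV = C / r = $26,900.00 / 0.095 = $283,157.89

$283157.89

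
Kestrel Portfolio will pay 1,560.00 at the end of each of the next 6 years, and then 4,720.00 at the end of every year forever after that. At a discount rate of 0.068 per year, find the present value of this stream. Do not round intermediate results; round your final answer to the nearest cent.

PV of 6-year annuity: 1,560.00 × [1 − (1+0.068)^−6] / 0.068 = 7481.93540
Perpetuity value at year 6: 4,720.00 / 0.068 = 69411.76471
PV of perpetuity: 69411.76471 / (1+0.068)^6 = 46774.11400
Total PV = 7481.93540 + 46774.11400 = 54256.04940

54256.05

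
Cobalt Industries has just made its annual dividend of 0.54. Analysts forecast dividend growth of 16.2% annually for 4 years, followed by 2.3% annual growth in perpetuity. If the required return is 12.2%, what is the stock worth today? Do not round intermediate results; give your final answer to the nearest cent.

8.78

D_1 = 0.62748
D_2 = 0.72913
D_3 = 0.84725
D_4 = 0.98451
Terminal value at year 4: TV = D_4×(1+g_2)/(r−g_2) = 1.00715/0.099 = 10.17323
P_0 = D_1/(1+r)^1 + D_2/(1+r)^2 + D_3/(1+r)^3 + D_4/(1+r)^4 + TV/(1+r)^4
    = 0.55925 + 0.57919 + 0.59984 + 0.62122 + 6.41929 = 8.77879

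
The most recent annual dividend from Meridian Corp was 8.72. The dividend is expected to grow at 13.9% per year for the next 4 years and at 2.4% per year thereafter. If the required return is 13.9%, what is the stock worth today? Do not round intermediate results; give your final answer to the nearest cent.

D_1 = 9.93208
D_2 = 11.31264
D_3 = 12.88510
D_4 = 14.67612
Terminal value at year 4: TV = D_4×(1+g_2)/(r−g_2) = 15.02835/0.115 = 130.68132
P_0 = D_1/(1+r)^1 + D_2/(1+r)^2 + D_3/(1+r)^3 + D_4/(1+r)^4 + TV/(1+r)^4
    = 8.72000 + 8.72000 + 8.72000 + 8.72000 + 77.64591 = 112.52591

112.53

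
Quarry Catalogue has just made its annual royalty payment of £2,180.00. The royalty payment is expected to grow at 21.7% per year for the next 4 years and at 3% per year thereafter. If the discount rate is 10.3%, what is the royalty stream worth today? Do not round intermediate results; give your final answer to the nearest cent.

D_1 = 2653.06000
D_2 = 3228.77402
D_3 = 3929.41798
D_4 = 4782.10168
Terminal value at year 4: TV = D_4×(1+g_2)/(r−g_2) = 4925.56474/0.073 = 67473.48952
P_0 = D_1/(1+r)^1 + D_2/(1+r)^2 + D_3/(1+r)^3 + D_4/(1+r)^4 + TV/(1+r)^4
    = 2405.31278 + 2653.91265 + 2928.20644 + 3230.84971 + 45585.96171 = 56804.24329

£56804.24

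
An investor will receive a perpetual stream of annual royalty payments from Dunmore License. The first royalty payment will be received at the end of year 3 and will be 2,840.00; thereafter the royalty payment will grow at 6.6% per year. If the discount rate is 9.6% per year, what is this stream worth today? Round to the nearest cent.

Value at end of year 2: C₁ / (r − g) = 2,840.00 / (0.096 − 0.066) = 94,666.6667
Discount to today: PV = 94,666.6667 / (1 + 0.096)^2 = 94,666.6667 / 1.201216 = 78,809.03

78809.03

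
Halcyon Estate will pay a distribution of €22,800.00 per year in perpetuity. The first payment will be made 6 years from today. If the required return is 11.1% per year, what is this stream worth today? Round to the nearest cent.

Value at end of year 5: C / r = €22,800.00 / 0.111 = €205,405.4054
Discount to today: PV = €205,405.4054 / (1 + 0.111)^5 = €205,405.4054 / 1.692662 = €121,350.50

€121350.50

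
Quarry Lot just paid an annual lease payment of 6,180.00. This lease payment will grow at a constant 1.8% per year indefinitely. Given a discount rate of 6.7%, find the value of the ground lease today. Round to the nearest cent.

128392.65

D₁ = D₀ × (1 + g) = 6,180.00 × 1.018 = 6,291.2400
Growing perpetuity: P = D₁ / (r − g) = 6,291.2400 / (0.067 − 0.018) = 128,392.65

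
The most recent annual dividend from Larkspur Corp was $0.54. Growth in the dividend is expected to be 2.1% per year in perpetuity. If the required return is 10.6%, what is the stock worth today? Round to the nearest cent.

$6.49

D₁ = D₀ × (1 + g) = $0.54 × 1.021 = $0.5513
Growing perpetuity: P = D₁ / (r − g) = $0.5513 / (0.106 − 0.021) = $6.49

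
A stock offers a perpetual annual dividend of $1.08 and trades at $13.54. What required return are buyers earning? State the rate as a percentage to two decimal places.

7.98%

P = C/r ⇒ r = C/P = $1.08/$13.54 = 0.079764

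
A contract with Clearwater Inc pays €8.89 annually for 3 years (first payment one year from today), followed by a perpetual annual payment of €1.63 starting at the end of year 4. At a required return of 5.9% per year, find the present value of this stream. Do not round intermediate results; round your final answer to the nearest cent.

€47.07

PV of 3-year annuity: €8.89 × [1 − (1+0.059)^−3] / 0.059 = 23.80711
Perpetuity value at year 3: €1.63 / 0.059 = 27.62712
PV of perpetuity: 27.62712 / (1+0.059)^3 = 23.26204
Total PV = 23.80711 + 23.26204 = 47.06915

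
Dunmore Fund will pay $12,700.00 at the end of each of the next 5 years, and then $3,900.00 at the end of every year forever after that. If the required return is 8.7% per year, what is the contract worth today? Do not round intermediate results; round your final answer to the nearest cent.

PV of 5-year annuity: $12,700.00 × [1 − (1+0.087)^−5] / 0.087 = 49785.50025
Perpetuity value at year 5: $3,900.00 / 0.087 = 44827.58621
PV of perpetuity: 44827.58621 / (1+0.087)^5 = 29539.12550
Total PV = 49785.50025 + 29539.12550 = 79324.62575

$79324.63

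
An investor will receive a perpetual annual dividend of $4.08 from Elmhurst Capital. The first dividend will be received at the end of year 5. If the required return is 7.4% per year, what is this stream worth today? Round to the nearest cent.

$41.44

Value at end of year 4: C / r = $4.08 / 0.074 = $55.1351
Discount to today: PV = $55.1351 / (1 + 0.074)^4 = $55.1351 / 1.330507 = $41.44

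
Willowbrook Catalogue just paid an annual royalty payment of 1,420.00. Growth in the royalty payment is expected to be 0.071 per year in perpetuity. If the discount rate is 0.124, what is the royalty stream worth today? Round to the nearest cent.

D₁ = D₀ × (1 + g) = 1,420.00 × 1.071 = 1,520.8200
Growing perpetuity: P = D₁ / (r − g) = 1,520.8200 / (0.124 − 0.071) = 28,694.72

28694.72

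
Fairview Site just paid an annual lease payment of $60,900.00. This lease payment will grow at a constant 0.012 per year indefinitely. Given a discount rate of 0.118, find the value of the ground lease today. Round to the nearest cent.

D₁ = D₀ × (1 + g) = $60,900.00 × 1.012 = $61,630.8000
Growing perpetuity: P = D₁ / (r − g) = $61,630.8000 / (0.118 − 0.012) = $581,422.64

$581422.64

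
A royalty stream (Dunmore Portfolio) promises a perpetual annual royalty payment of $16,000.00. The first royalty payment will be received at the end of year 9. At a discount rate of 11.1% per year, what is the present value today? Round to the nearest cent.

Value at end of year 8: C / r = $16,000.00 / 0.111 = $144,144.1441
Discount to today: PV = $144,144.1441 / (1 + 0.111)^8 = $144,144.1441 / 2.321200 = $62,098.99

$62098.99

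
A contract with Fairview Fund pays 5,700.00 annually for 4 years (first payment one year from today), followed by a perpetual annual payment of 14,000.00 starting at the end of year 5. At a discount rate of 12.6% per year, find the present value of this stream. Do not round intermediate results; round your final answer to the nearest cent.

PV of 4-year annuity: 5,700.00 × [1 − (1+0.126)^−4] / 0.126 = 17096.36806
Perpetuity value at year 4: 14,000.00 / 0.126 = 111111.11111
PV of perpetuity: 111111.11111 / (1+0.126)^4 = 69120.03168
Total PV = 17096.36806 + 69120.03168 = 86216.39973

86216.40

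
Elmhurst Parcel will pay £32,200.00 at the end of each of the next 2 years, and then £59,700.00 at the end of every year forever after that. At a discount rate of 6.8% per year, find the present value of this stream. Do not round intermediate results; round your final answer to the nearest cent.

PV of 2-year annuity: £32,200.00 × [1 − (1+0.068)^−2] / 0.068 = 58379.97447
Perpetuity value at year 2: £59,700.00 / 0.068 = 877941.17647
PV of perpetuity: 877941.17647 / (1+0.068)^2 = 769702.52815
Total PV = 58379.97447 + 769702.52815 = 828082.50262

£828082.50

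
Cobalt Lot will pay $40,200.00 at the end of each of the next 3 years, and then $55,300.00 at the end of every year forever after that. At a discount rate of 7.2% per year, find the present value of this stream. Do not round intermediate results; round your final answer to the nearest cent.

$728572.74

PV of 3-year annuity: $40,200.00 × [1 − (1+0.072)^−3] / 0.072 = 105113.19336
Perpetuity value at year 3: $55,300.00 / 0.072 = 768055.55556
PV of perpetuity: 768055.55556 / (1+0.072)^3 = 623459.54578
Total PV = 105113.19336 + 623459.54578 = 728572.73914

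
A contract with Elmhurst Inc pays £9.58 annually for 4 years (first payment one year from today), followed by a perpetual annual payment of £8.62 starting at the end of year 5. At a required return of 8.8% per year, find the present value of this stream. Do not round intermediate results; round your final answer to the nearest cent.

£101.08

PV of 4-year annuity: £9.58 × [1 − (1+0.088)^−4] / 0.088 = 31.17325
Perpetuity value at year 4: £8.62 / 0.088 = 97.95455
PV of perpetuity: 97.95455 / (1+0.088)^4 = 69.90512
Total PV = 31.17325 + 69.90512 = 101.07838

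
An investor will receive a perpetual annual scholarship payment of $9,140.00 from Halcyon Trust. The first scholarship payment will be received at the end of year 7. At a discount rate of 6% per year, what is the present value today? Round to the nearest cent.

Value at end of year 6: C / r = $9,140.00 / 0.06 = $152,333.3333
Discount to today: PV = $152,333.3333 / (1 + 0.06)^6 = $152,333.3333 / 1.418519 = $107,388.99

$107388.99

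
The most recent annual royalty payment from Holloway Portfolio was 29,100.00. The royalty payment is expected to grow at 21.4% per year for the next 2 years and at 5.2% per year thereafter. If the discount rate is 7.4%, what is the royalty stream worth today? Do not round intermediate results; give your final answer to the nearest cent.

1848005.18

D_1 = 35327.40000
D_2 = 42887.46360
Terminal value at year 2: TV = D_2×(1+g_2)/(r−g_2) = 45117.61171/0.022 = 2050800.53215
P_0 = D_1/(1+r)^1 + D_2/(1+r)^2 + TV/(1+r)^2
    = 32893.29609 + 37181.06280 + 1777930.82140 = 1848005.18029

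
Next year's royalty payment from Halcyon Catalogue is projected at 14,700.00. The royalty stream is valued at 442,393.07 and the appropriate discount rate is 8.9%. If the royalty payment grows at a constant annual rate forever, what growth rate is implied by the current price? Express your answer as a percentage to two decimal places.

5.58%

P = D₁/(r−g) ⇒ g = r − D₁/P = 0.089 − 14,700.00/442,393.07 = 0.055772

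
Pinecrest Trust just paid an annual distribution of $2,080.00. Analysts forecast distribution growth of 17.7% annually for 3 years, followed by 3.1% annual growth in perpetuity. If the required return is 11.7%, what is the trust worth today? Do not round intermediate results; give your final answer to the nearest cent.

$36108.52

D_1 = 2448.16000
D_2 = 2881.48432
D_3 = 3391.50704
Terminal value at year 3: TV = D_3×(1+g_2)/(r−g_2) = 3496.64376/0.086 = 40658.64841
P_0 = D_1/(1+r)^1 + D_2/(1+r)^2 + D_3/(1+r)^3 + TV/(1+r)^3
    = 2191.72784 + 2309.45718 + 2433.51039 + 29173.82800 = 36108.52341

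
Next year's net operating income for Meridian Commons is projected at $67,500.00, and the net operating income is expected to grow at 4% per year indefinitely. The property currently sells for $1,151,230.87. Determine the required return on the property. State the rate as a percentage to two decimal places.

9.86%

P = D₁/(r − g) ⇒ r = D₁/P + g = $67,500.0000/$1,151,230.87 + 0.04 = 0.058633 + 0.04 = 0.098633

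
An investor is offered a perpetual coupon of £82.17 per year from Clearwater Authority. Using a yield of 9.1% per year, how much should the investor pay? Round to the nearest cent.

£902.97

Level perpetuity: PV = C / r = £82.17 / 0.091 = £902.97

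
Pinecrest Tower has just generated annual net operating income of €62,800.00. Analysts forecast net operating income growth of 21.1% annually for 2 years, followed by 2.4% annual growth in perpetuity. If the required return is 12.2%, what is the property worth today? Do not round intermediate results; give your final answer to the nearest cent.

€905366.67

D_1 = 76050.80000
D_2 = 92097.51880
Terminal value at year 2: TV = D_2×(1+g_2)/(r−g_2) = 94307.85925/0.098 = 962325.09440
P_0 = D_1/(1+r)^1 + D_2/(1+r)^2 + TV/(1+r)^2
    = 67781.46168 + 73158.06603 + 764427.13896 = 905366.66667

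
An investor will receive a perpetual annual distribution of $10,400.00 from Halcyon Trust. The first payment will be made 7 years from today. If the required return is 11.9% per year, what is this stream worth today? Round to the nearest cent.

$44514.95

Value at end of year 6: C / r = $10,400.00 / 0.119 = $87,394.9580
Discount to today: PV = $87,394.9580 / (1 + 0.119)^6 = $87,394.9580 / 1.963272 = $44,514.95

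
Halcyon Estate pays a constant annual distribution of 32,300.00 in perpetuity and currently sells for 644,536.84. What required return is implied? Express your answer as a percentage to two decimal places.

P = C/r ⇒ r = C/P = 32,300.00/644,536.84 = 0.050114

5.01%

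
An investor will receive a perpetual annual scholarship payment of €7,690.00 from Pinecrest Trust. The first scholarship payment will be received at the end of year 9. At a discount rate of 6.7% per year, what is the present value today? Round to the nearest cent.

€68318.16

Value at end of year 8: C / r = €7,690.00 / 0.067 = €114,776.1194
Discount to today: PV = €114,776.1194 / (1 + 0.067)^8 = €114,776.1194 / 1.680023 = €68,318.16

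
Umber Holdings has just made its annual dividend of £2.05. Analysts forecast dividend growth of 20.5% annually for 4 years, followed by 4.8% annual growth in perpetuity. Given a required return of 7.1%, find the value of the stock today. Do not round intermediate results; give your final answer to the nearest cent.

£160.79

D_1 = 2.47025
D_2 = 2.97665
D_3 = 3.58686
D_4 = 4.32217
Terminal value at year 4: TV = D_4×(1+g_2)/(r−g_2) = 4.52964/0.023 = 196.94071
P_0 = D_1/(1+r)^1 + D_2/(1+r)^2 + D_3/(1+r)^3 + D_4/(1+r)^4 + TV/(1+r)^4
    = 2.30649 + 2.59507 + 2.91976 + 3.28507 + 149.68477 = 160.79115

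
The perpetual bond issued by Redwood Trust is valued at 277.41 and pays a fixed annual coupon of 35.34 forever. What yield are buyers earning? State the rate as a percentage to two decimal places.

P = C/r ⇒ r = C/P = 35.34/277.41 = 0.127393

12.74%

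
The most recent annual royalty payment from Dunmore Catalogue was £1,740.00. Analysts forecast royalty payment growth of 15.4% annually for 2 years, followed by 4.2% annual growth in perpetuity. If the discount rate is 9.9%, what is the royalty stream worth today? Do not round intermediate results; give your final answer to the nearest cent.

£38817.42

D_1 = 2007.96000
D_2 = 2317.18584
Terminal value at year 2: TV = D_2×(1+g_2)/(r−g_2) = 2414.50765/0.057 = 42359.78325
P_0 = D_1/(1+r)^1 + D_2/(1+r)^2 + TV/(1+r)^2
    = 1827.07916 + 1918.51625 + 35071.82330 = 38817.41871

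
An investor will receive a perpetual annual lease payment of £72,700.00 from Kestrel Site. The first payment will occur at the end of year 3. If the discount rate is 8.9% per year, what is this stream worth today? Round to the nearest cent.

£688792.87

Value at end of year 2: C / r = £72,700.00 / 0.089 = £816,853.9326
Discount to today: PV = £816,853.9326 / (1 + 0.089)^2 = £816,853.9326 / 1.185921 = £688,792.87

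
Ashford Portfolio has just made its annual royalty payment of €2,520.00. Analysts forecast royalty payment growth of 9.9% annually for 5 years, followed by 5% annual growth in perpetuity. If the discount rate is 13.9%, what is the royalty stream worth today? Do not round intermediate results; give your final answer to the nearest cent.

€36196.99

D_1 = 2769.48000
D_2 = 3043.65852
D_3 = 3344.98071
D_4 = 3676.13380
D_5 = 4040.07105
Terminal value at year 5: TV = D_5×(1+g_2)/(r−g_2) = 4242.07460/0.089 = 47663.75959
P_0 = D_1/(1+r)^1 + D_2/(1+r)^2 + D_3/(1+r)^3 + D_4/(1+r)^4 + D_5/(1+r)^5 + TV/(1+r)^5
    = 2431.50132 + 2346.11058 + 2263.71863 + 2184.22017 + 2107.51358 + 24863.92430 = 36196.98859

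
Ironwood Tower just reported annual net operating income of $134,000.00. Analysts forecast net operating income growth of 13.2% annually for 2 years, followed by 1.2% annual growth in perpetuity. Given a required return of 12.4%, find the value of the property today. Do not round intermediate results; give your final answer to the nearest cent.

D_1 = 151688.00000
D_2 = 171710.81600
Terminal value at year 2: TV = D_2×(1+g_2)/(r−g_2) = 173771.34579/0.112 = 1551529.87314
P_0 = D_1/(1+r)^1 + D_2/(1+r)^2 + TV/(1+r)^2
    = 134953.73665 + 135914.26147 + 1228082.43400 = 1498950.43213

$1498950.43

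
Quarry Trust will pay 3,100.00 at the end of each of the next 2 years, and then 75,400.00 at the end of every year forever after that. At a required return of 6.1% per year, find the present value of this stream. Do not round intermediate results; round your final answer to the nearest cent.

PV of 2-year annuity: 3,100.00 × [1 − (1+0.061)^−2] / 0.061 = 5675.56259
Perpetuity value at year 2: 75,400.00 / 0.061 = 1236065.57377
PV of perpetuity: 1236065.57377 / (1+0.061)^2 = 1098021.24485
Total PV = 5675.56259 + 1098021.24485 = 1103696.80744

1103696.81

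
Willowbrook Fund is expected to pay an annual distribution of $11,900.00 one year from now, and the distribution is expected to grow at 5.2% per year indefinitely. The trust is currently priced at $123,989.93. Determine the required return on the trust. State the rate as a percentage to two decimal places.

14.80%

P = D₁/(r − g) ⇒ r = D₁/P + g = $11,900.0000/$123,989.93 + 0.052 = 0.095976 + 0.052 = 0.147976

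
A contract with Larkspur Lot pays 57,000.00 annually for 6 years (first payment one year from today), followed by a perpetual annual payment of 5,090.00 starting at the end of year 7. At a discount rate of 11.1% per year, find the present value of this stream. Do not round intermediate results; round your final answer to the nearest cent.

264831.89

PV of 6-year annuity: 57,000.00 × [1 − (1+0.111)^−6] / 0.111 = 240447.57977
Perpetuity value at year 6: 5,090.00 / 0.111 = 45855.85586
PV of perpetuity: 45855.85586 / (1+0.111)^6 = 24384.30882
Total PV = 240447.57977 + 24384.30882 = 264831.88859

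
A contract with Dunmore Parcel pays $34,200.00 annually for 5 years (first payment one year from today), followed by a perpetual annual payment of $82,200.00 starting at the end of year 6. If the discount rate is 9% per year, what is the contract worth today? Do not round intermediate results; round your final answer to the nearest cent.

$726630.07

PV of 5-year annuity: $34,200.00 × [1 − (1+0.09)^−5] / 0.09 = 133026.07321
Perpetuity value at year 5: $82,200.00 / 0.09 = 913333.33333
PV of perpetuity: 913333.33333 / (1+0.09)^5 = 593603.99949
Total PV = 133026.07321 + 593603.99949 = 726630.07269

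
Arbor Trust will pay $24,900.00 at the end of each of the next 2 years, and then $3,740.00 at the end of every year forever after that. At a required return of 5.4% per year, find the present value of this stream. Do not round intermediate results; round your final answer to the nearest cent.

$108382.51

PV of 2-year annuity: $24,900.00 × [1 − (1+0.054)^−2] / 0.054 = 46038.22431
Perpetuity value at year 2: $3,740.00 / 0.054 = 69259.25926
PV of perpetuity: 69259.25926 / (1+0.054)^2 = 62344.28099
Total PV = 46038.22431 + 62344.28099 = 108382.50530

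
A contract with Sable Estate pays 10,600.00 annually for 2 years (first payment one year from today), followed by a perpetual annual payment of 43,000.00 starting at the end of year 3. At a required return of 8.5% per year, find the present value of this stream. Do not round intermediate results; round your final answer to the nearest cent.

PV of 2-year annuity: 10,600.00 × [1 − (1+0.085)^−2] / 0.085 = 18773.81129
Perpetuity value at year 2: 43,000.00 / 0.085 = 505882.35294
PV of perpetuity: 505882.35294 / (1+0.085)^2 = 429724.43920
Total PV = 18773.81129 + 429724.43920 = 448498.25050

448498.25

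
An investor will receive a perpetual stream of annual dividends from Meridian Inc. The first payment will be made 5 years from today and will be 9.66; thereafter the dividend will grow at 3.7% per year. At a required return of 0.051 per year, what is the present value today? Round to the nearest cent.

Value at end of year 4: C₁ / (r − g) = 9.66 / (0.051 − 0.037) = 690.0000
Discount to today: PV = 690.0000 / (1 + 0.051)^4 = 690.0000 / 1.220143 = 565.51

565.51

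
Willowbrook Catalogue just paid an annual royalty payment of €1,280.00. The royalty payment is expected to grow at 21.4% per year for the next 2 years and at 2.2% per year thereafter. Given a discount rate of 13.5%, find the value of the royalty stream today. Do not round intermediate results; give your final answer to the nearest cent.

D_1 = 1553.92000
D_2 = 1886.45888
Terminal value at year 2: TV = D_2×(1+g_2)/(r−g_2) = 1927.96098/0.113 = 17061.60155
P_0 = D_1/(1+r)^1 + D_2/(1+r)^2 + TV/(1+r)^2
    = 1369.09251 + 1464.38617 + 13244.27142 = 16077.75011

€16077.75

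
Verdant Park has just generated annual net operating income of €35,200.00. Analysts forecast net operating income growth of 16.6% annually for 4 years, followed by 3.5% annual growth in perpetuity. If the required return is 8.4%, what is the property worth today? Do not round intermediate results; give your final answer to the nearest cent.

D_1 = 41043.20000
D_2 = 47856.37120
D_3 = 55800.52882
D_4 = 65063.41660
Terminal value at year 4: TV = D_4×(1+g_2)/(r−g_2) = 67340.63618/0.049 = 1374298.69764
P_0 = D_1/(1+r)^1 + D_2/(1+r)^2 + D_3/(1+r)^3 + D_4/(1+r)^4 + TV/(1+r)^4
    = 37862.73063 + 40726.88553 + 43807.70159 + 47121.56832 + 995322.92260 = 1164841.80867

€1164841.81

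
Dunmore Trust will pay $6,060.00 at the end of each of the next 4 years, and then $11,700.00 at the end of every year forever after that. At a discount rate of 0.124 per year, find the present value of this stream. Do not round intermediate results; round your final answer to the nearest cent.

PV of 4-year annuity: $6,060.00 × [1 − (1+0.124)^−4] / 0.124 = 18252.34202
Perpetuity value at year 4: $11,700.00 / 0.124 = 94354.83871
PV of perpetuity: 94354.83871 / (1+0.124)^4 = 59115.16848
Total PV = 18252.34202 + 59115.16848 = 77367.51049

$77367.51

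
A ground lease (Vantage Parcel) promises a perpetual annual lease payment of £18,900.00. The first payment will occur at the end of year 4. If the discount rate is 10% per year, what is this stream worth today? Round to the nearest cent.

Value at end of year 3: C / r = £18,900.00 / 0.1 = £189,000.0000
Discount to today: PV = £189,000.0000 / (1 + 0.1)^3 = £189,000.0000 / 1.331000 = £141,998.50

£141998.50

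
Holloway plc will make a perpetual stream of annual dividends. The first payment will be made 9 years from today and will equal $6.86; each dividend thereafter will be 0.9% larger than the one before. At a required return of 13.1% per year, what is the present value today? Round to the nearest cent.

$21.00

Value at end of year 8: C₁ / (r − g) = $6.86 / (0.131 − 0.009) = $56.2295
Discount to today: PV = $56.2295 / (1 + 0.131)^8 = $56.2295 / 2.677323 = $21.00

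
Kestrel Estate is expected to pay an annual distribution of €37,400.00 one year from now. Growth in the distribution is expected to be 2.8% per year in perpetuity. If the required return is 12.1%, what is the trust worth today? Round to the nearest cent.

Growing perpetuity: P = D₁ / (r − g) = €37,400.0000 / (0.121 − 0.028) = €402,150.54

€402150.54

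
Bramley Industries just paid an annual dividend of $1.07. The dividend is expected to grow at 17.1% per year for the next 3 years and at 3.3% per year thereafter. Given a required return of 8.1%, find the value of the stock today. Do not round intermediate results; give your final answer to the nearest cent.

$33.05

D_1 = 1.25297
D_2 = 1.46723
D_3 = 1.71812
Terminal value at year 3: TV = D_3×(1+g_2)/(r−g_2) = 1.77482/0.048 = 36.97546
P_0 = D_1/(1+r)^1 + D_2/(1+r)^2 + D_3/(1+r)^3 + TV/(1+r)^3
    = 1.15908 + 1.25559 + 1.36012 + 29.27093 = 33.04572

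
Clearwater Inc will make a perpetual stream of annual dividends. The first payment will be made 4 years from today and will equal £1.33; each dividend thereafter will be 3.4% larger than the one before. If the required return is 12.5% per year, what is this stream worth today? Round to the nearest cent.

Value at end of year 3: C₁ / (r − g) = £1.33 / (0.125 − 0.034) = £14.6154
Discount to today: PV = £14.6154 / (1 + 0.125)^3 = £14.6154 / 1.423828 = £10.26

£10.26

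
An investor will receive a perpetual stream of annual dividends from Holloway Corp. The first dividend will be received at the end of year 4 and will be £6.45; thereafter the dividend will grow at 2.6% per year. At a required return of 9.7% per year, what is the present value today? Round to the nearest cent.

Value at end of year 3: C₁ / (r − g) = £6.45 / (0.097 − 0.026) = £90.8451
Discount to today: PV = £90.8451 / (1 + 0.097)^3 = £90.8451 / 1.320140 = £68.81

£68.81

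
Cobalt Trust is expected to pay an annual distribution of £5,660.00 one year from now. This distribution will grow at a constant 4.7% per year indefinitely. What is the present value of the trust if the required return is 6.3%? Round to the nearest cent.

Growing perpetuity: P = D₁ / (r − g) = £5,660.0000 / (0.063 − 0.047) = £353,750.00

£353750.00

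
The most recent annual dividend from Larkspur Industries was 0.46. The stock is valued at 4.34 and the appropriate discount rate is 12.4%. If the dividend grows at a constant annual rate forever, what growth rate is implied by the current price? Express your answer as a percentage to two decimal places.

P = D₀(1+g)/(r−g) ⇒ P(r−g) = D₀(1+g) ⇒ g(P+D₀) = P·r − D₀
g = (P·r − D₀)/(P + D₀) = (4.34×0.124 − 0.46) / (4.34 + 0.46) = 0.016283

1.63%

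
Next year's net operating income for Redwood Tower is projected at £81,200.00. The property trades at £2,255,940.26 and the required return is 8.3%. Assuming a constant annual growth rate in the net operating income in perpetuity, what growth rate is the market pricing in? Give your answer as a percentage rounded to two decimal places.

4.70%

P = D₁/(r−g) ⇒ g = r − D₁/P = 0.083 − £81,200.00/£2,255,940.26 = 0.047006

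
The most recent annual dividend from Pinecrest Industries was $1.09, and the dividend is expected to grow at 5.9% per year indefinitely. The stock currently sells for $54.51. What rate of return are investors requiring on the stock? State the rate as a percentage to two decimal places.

8.02%

D₁ = $1.09 × 1.059 = $1.1543
P = D₁/(r − g) ⇒ r = D₁/P + g = $1.1543/$54.51 + 0.059 = 0.021176 + 0.059 = 0.080176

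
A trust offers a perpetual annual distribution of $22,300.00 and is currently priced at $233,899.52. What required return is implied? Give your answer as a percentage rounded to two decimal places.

9.53%

P = C/r ⇒ r = C/P = $22,300.00/$233,899.52 = 0.095340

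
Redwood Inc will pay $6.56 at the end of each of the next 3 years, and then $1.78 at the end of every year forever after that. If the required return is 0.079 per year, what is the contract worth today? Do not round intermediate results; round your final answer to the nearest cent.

PV of 3-year annuity: $6.56 × [1 − (1+0.079)^−3] / 0.079 = 16.93631
Perpetuity value at year 3: $1.78 / 0.079 = 22.53165
PV of perpetuity: 22.53165 / (1+0.079)^3 = 17.93612
Total PV = 16.93631 + 17.93612 = 34.87243

$34.87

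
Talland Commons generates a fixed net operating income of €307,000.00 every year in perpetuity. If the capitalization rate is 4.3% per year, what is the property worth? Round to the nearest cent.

Level perpetuity: PV = C / r = €307,000.00 / 0.043 = €7,139,534.88

€7139534.88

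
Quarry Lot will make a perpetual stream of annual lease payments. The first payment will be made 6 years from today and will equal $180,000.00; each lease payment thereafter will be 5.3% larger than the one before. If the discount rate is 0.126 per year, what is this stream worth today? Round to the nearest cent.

$1362252.75

Value at end of year 5: C₁ / (r − g) = $180,000.00 / (0.126 − 0.053) = $2,465,753.4247
Discount to today: PV = $2,465,753.4247 / (1 + 0.126)^5 = $2,465,753.4247 / 1.810056 = $1,362,252.75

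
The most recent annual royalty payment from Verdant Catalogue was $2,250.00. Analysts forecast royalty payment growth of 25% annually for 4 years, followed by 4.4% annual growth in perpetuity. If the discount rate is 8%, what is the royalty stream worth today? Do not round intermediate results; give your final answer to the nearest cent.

$130235.96

D_1 = 2812.50000
D_2 = 3515.62500
D_3 = 4394.53125
D_4 = 5493.16406
Terminal value at year 4: TV = D_4×(1+g_2)/(r−g_2) = 5734.86328/0.036 = 159301.75781
P_0 = D_1/(1+r)^1 + D_2/(1+r)^2 + D_3/(1+r)^3 + D_4/(1+r)^4 + TV/(1+r)^4
    = 2604.16667 + 3014.08179 + 3488.52059 + 4037.63957 + 117091.54760 = 130235.95621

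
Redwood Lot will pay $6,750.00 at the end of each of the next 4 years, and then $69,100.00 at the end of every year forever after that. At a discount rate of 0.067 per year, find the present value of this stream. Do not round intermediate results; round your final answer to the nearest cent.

PV of 4-year annuity: $6,750.00 × [1 − (1+0.067)^−4] / 0.067 = 23019.37842
Perpetuity value at year 4: $69,100.00 / 0.067 = 1031343.28358
PV of perpetuity: 1031343.28358 / (1+0.067)^4 = 795693.05413
Total PV = 23019.37842 + 795693.05413 = 818712.43255

$818712.43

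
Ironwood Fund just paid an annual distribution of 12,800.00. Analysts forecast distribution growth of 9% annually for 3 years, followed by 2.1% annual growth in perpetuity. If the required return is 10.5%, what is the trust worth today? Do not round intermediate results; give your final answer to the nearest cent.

D_1 = 13952.00000
D_2 = 15207.68000
D_3 = 16576.37120
Terminal value at year 3: TV = D_3×(1+g_2)/(r−g_2) = 16924.47500/0.084 = 201481.84518
P_0 = D_1/(1+r)^1 + D_2/(1+r)^2 + D_3/(1+r)^3 + TV/(1+r)^3
    = 12626.24434 + 12454.84736 + 12285.77704 + 149330.69468 = 186697.56342

186697.56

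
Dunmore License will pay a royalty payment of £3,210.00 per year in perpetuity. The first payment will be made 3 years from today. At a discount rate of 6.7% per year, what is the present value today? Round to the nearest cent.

£42082.49

Value at end of year 2: C / r = £3,210.00 / 0.067 = £47,910.4478
Discount to today: PV = £47,910.4478 / (1 + 0.067)^2 = £47,910.4478 / 1.138489 = £42,082.49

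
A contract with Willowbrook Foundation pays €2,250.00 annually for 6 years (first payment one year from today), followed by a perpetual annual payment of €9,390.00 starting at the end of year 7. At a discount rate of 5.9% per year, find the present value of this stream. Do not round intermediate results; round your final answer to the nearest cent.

PV of 6-year annuity: €2,250.00 × [1 − (1+0.059)^−6] / 0.059 = 11098.82700
Perpetuity value at year 6: €9,390.00 / 0.059 = 159152.54237
PV of perpetuity: 159152.54237 / (1+0.059)^6 = 112833.43769
Total PV = 11098.82700 + 112833.43769 = 123932.26469

€123932.26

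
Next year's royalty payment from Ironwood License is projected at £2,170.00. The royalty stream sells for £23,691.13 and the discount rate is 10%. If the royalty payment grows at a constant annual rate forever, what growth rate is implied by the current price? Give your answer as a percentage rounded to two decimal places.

P = D₁/(r−g) ⇒ g = r − D₁/P = 0.1 − £2,170.00/£23,691.13 = 0.008405

0.84%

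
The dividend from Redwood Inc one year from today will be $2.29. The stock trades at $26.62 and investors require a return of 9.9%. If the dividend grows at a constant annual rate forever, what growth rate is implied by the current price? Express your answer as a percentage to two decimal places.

1.30%

P = D₁/(r−g) ⇒ g = r − D₁/P = 0.099 − $2.29/$26.62 = 0.012974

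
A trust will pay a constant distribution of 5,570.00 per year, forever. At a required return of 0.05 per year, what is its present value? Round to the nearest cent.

111400.00

Level perpetuity: PV = C / r = 5,570.00 / 0.05 = 111,400.00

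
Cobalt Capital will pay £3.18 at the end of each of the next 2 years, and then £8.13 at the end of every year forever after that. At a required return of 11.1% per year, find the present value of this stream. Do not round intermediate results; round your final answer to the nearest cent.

PV of 2-year annuity: £3.18 × [1 − (1+0.111)^−2] / 0.111 = 5.43860
Perpetuity value at year 2: £8.13 / 0.111 = 73.24324
PV of perpetuity: 73.24324 / (1+0.111)^2 = 59.33889
Total PV = 5.43860 + 59.33889 = 64.77750

£64.78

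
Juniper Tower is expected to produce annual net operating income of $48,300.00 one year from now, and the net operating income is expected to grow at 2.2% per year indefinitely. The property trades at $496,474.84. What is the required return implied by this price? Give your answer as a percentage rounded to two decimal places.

11.93%

P = D₁/(r − g) ⇒ r = D₁/P + g = $48,300.0000/$496,474.84 + 0.022 = 0.097286 + 0.022 = 0.119286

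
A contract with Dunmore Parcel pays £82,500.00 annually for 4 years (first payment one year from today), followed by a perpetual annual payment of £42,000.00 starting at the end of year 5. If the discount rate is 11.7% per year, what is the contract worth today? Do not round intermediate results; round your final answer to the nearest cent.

£482768.31

PV of 4-year annuity: £82,500.00 × [1 − (1+0.117)^−4] / 0.117 = 252172.85437
Perpetuity value at year 4: £42,000.00 / 0.117 = 358974.35897
PV of perpetuity: 358974.35897 / (1+0.117)^4 = 230595.45129
Total PV = 252172.85437 + 230595.45129 = 482768.30567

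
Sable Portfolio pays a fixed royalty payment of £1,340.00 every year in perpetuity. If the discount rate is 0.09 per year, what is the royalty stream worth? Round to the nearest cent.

Level perpetuity: PV = C / r = £1,340.00 / 0.09 = £14,888.89

£14888.89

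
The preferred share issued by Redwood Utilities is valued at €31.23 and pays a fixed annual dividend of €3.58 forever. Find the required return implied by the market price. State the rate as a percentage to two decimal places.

11.46%

P = C/r ⇒ r = C/P = €3.58/€31.23 = 0.114633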